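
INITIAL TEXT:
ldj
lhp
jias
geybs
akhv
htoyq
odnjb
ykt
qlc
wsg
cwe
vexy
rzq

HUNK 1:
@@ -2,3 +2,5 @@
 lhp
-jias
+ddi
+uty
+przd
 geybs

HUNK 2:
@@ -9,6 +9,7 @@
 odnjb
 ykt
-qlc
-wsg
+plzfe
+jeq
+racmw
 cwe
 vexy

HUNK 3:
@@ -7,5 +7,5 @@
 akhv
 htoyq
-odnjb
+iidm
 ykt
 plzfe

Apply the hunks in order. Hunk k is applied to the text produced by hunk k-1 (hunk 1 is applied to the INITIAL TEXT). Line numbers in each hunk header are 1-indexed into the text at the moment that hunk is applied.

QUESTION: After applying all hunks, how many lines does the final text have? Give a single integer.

Hunk 1: at line 2 remove [jias] add [ddi,uty,przd] -> 15 lines: ldj lhp ddi uty przd geybs akhv htoyq odnjb ykt qlc wsg cwe vexy rzq
Hunk 2: at line 9 remove [qlc,wsg] add [plzfe,jeq,racmw] -> 16 lines: ldj lhp ddi uty przd geybs akhv htoyq odnjb ykt plzfe jeq racmw cwe vexy rzq
Hunk 3: at line 7 remove [odnjb] add [iidm] -> 16 lines: ldj lhp ddi uty przd geybs akhv htoyq iidm ykt plzfe jeq racmw cwe vexy rzq
Final line count: 16

Answer: 16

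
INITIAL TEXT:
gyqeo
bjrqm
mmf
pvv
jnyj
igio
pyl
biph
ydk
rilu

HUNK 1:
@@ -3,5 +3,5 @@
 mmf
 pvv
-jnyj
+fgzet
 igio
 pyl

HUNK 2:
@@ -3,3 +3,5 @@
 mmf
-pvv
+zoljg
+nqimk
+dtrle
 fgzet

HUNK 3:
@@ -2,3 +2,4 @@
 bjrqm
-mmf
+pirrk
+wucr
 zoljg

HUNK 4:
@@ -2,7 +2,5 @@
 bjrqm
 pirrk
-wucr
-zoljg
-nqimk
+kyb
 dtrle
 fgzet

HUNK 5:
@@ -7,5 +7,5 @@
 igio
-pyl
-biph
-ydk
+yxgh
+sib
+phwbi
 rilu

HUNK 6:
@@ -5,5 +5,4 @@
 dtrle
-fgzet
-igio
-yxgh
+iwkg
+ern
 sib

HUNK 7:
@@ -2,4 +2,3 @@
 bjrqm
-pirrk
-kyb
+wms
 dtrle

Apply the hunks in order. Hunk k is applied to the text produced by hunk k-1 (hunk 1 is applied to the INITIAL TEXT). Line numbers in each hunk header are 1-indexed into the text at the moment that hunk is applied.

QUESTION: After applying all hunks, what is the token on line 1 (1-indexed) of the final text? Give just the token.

Answer: gyqeo

Derivation:
Hunk 1: at line 3 remove [jnyj] add [fgzet] -> 10 lines: gyqeo bjrqm mmf pvv fgzet igio pyl biph ydk rilu
Hunk 2: at line 3 remove [pvv] add [zoljg,nqimk,dtrle] -> 12 lines: gyqeo bjrqm mmf zoljg nqimk dtrle fgzet igio pyl biph ydk rilu
Hunk 3: at line 2 remove [mmf] add [pirrk,wucr] -> 13 lines: gyqeo bjrqm pirrk wucr zoljg nqimk dtrle fgzet igio pyl biph ydk rilu
Hunk 4: at line 2 remove [wucr,zoljg,nqimk] add [kyb] -> 11 lines: gyqeo bjrqm pirrk kyb dtrle fgzet igio pyl biph ydk rilu
Hunk 5: at line 7 remove [pyl,biph,ydk] add [yxgh,sib,phwbi] -> 11 lines: gyqeo bjrqm pirrk kyb dtrle fgzet igio yxgh sib phwbi rilu
Hunk 6: at line 5 remove [fgzet,igio,yxgh] add [iwkg,ern] -> 10 lines: gyqeo bjrqm pirrk kyb dtrle iwkg ern sib phwbi rilu
Hunk 7: at line 2 remove [pirrk,kyb] add [wms] -> 9 lines: gyqeo bjrqm wms dtrle iwkg ern sib phwbi rilu
Final line 1: gyqeo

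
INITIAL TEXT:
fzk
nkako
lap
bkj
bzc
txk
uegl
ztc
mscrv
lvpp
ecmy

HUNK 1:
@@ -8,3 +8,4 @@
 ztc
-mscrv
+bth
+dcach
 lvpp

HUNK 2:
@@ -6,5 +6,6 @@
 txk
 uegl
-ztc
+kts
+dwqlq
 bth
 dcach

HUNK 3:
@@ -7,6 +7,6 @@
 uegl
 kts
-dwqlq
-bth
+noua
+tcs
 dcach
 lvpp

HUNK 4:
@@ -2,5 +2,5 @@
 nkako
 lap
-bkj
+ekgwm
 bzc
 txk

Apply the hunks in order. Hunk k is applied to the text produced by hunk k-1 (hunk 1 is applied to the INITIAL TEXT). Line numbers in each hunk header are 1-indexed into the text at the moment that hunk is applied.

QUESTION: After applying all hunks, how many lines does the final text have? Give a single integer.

Hunk 1: at line 8 remove [mscrv] add [bth,dcach] -> 12 lines: fzk nkako lap bkj bzc txk uegl ztc bth dcach lvpp ecmy
Hunk 2: at line 6 remove [ztc] add [kts,dwqlq] -> 13 lines: fzk nkako lap bkj bzc txk uegl kts dwqlq bth dcach lvpp ecmy
Hunk 3: at line 7 remove [dwqlq,bth] add [noua,tcs] -> 13 lines: fzk nkako lap bkj bzc txk uegl kts noua tcs dcach lvpp ecmy
Hunk 4: at line 2 remove [bkj] add [ekgwm] -> 13 lines: fzk nkako lap ekgwm bzc txk uegl kts noua tcs dcach lvpp ecmy
Final line count: 13

Answer: 13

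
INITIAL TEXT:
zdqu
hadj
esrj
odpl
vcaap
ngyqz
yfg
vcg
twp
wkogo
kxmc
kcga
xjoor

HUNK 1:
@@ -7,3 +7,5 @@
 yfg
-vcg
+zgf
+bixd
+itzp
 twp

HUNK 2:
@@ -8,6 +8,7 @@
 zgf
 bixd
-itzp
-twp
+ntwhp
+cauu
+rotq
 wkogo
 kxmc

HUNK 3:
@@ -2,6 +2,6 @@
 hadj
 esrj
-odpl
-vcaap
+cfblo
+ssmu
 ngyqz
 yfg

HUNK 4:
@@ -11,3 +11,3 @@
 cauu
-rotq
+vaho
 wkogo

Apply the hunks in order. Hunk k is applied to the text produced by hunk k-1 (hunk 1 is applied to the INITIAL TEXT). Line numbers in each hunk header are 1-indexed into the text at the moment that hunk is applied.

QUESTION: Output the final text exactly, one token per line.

Hunk 1: at line 7 remove [vcg] add [zgf,bixd,itzp] -> 15 lines: zdqu hadj esrj odpl vcaap ngyqz yfg zgf bixd itzp twp wkogo kxmc kcga xjoor
Hunk 2: at line 8 remove [itzp,twp] add [ntwhp,cauu,rotq] -> 16 lines: zdqu hadj esrj odpl vcaap ngyqz yfg zgf bixd ntwhp cauu rotq wkogo kxmc kcga xjoor
Hunk 3: at line 2 remove [odpl,vcaap] add [cfblo,ssmu] -> 16 lines: zdqu hadj esrj cfblo ssmu ngyqz yfg zgf bixd ntwhp cauu rotq wkogo kxmc kcga xjoor
Hunk 4: at line 11 remove [rotq] add [vaho] -> 16 lines: zdqu hadj esrj cfblo ssmu ngyqz yfg zgf bixd ntwhp cauu vaho wkogo kxmc kcga xjoor

Answer: zdqu
hadj
esrj
cfblo
ssmu
ngyqz
yfg
zgf
bixd
ntwhp
cauu
vaho
wkogo
kxmc
kcga
xjoor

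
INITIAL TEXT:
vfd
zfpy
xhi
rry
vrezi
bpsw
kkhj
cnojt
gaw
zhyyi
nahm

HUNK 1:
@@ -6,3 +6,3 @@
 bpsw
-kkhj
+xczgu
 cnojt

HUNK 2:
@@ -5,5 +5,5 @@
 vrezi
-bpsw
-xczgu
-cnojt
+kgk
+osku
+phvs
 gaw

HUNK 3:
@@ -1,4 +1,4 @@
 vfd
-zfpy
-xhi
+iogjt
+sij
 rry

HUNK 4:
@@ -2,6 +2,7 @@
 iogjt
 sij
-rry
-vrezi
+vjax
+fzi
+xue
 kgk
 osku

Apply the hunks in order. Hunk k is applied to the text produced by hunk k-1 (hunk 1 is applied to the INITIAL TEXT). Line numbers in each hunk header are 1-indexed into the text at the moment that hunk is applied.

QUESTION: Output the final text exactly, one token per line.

Hunk 1: at line 6 remove [kkhj] add [xczgu] -> 11 lines: vfd zfpy xhi rry vrezi bpsw xczgu cnojt gaw zhyyi nahm
Hunk 2: at line 5 remove [bpsw,xczgu,cnojt] add [kgk,osku,phvs] -> 11 lines: vfd zfpy xhi rry vrezi kgk osku phvs gaw zhyyi nahm
Hunk 3: at line 1 remove [zfpy,xhi] add [iogjt,sij] -> 11 lines: vfd iogjt sij rry vrezi kgk osku phvs gaw zhyyi nahm
Hunk 4: at line 2 remove [rry,vrezi] add [vjax,fzi,xue] -> 12 lines: vfd iogjt sij vjax fzi xue kgk osku phvs gaw zhyyi nahm

Answer: vfd
iogjt
sij
vjax
fzi
xue
kgk
osku
phvs
gaw
zhyyi
nahm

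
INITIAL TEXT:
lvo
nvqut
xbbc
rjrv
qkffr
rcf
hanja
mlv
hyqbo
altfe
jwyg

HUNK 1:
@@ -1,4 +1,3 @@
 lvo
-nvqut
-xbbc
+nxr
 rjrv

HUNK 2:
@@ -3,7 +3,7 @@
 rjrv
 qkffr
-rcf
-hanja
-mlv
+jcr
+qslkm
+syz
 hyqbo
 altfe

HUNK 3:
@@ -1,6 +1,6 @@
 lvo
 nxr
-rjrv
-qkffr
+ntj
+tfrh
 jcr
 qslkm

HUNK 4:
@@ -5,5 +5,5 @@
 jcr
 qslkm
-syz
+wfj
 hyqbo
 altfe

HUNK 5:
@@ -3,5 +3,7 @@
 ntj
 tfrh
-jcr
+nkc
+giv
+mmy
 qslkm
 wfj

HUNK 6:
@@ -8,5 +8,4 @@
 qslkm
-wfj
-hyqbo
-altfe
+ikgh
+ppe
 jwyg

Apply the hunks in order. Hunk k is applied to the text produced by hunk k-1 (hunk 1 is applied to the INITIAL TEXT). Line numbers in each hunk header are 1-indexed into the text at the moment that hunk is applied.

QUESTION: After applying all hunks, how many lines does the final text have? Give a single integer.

Answer: 11

Derivation:
Hunk 1: at line 1 remove [nvqut,xbbc] add [nxr] -> 10 lines: lvo nxr rjrv qkffr rcf hanja mlv hyqbo altfe jwyg
Hunk 2: at line 3 remove [rcf,hanja,mlv] add [jcr,qslkm,syz] -> 10 lines: lvo nxr rjrv qkffr jcr qslkm syz hyqbo altfe jwyg
Hunk 3: at line 1 remove [rjrv,qkffr] add [ntj,tfrh] -> 10 lines: lvo nxr ntj tfrh jcr qslkm syz hyqbo altfe jwyg
Hunk 4: at line 5 remove [syz] add [wfj] -> 10 lines: lvo nxr ntj tfrh jcr qslkm wfj hyqbo altfe jwyg
Hunk 5: at line 3 remove [jcr] add [nkc,giv,mmy] -> 12 lines: lvo nxr ntj tfrh nkc giv mmy qslkm wfj hyqbo altfe jwyg
Hunk 6: at line 8 remove [wfj,hyqbo,altfe] add [ikgh,ppe] -> 11 lines: lvo nxr ntj tfrh nkc giv mmy qslkm ikgh ppe jwyg
Final line count: 11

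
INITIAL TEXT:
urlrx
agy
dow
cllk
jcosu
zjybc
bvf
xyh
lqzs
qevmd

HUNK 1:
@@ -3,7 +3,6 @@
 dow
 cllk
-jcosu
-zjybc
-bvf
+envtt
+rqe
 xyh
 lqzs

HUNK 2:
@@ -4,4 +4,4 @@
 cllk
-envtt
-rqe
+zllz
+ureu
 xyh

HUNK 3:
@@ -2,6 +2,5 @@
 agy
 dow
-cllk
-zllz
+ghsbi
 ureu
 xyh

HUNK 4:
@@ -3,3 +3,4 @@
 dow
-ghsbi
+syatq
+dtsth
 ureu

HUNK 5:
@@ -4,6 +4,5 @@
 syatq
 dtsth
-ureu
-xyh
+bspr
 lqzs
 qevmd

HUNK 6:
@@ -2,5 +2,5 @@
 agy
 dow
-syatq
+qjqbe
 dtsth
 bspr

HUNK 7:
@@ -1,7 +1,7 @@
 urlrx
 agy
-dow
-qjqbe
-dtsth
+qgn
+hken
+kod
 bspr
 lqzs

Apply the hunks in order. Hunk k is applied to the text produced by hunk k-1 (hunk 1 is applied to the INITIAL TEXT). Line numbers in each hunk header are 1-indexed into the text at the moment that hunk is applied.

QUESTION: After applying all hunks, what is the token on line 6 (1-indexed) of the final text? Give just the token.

Answer: bspr

Derivation:
Hunk 1: at line 3 remove [jcosu,zjybc,bvf] add [envtt,rqe] -> 9 lines: urlrx agy dow cllk envtt rqe xyh lqzs qevmd
Hunk 2: at line 4 remove [envtt,rqe] add [zllz,ureu] -> 9 lines: urlrx agy dow cllk zllz ureu xyh lqzs qevmd
Hunk 3: at line 2 remove [cllk,zllz] add [ghsbi] -> 8 lines: urlrx agy dow ghsbi ureu xyh lqzs qevmd
Hunk 4: at line 3 remove [ghsbi] add [syatq,dtsth] -> 9 lines: urlrx agy dow syatq dtsth ureu xyh lqzs qevmd
Hunk 5: at line 4 remove [ureu,xyh] add [bspr] -> 8 lines: urlrx agy dow syatq dtsth bspr lqzs qevmd
Hunk 6: at line 2 remove [syatq] add [qjqbe] -> 8 lines: urlrx agy dow qjqbe dtsth bspr lqzs qevmd
Hunk 7: at line 1 remove [dow,qjqbe,dtsth] add [qgn,hken,kod] -> 8 lines: urlrx agy qgn hken kod bspr lqzs qevmd
Final line 6: bspr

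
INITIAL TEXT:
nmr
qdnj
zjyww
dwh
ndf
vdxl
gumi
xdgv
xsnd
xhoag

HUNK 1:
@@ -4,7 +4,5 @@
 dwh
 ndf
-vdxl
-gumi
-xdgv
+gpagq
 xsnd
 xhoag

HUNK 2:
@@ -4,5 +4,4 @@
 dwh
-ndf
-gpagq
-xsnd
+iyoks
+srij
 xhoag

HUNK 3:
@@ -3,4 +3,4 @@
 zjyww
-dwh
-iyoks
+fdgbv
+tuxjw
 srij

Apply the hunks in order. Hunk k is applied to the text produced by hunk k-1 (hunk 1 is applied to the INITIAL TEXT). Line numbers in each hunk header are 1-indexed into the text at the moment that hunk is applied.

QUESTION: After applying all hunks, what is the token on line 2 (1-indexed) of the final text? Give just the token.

Answer: qdnj

Derivation:
Hunk 1: at line 4 remove [vdxl,gumi,xdgv] add [gpagq] -> 8 lines: nmr qdnj zjyww dwh ndf gpagq xsnd xhoag
Hunk 2: at line 4 remove [ndf,gpagq,xsnd] add [iyoks,srij] -> 7 lines: nmr qdnj zjyww dwh iyoks srij xhoag
Hunk 3: at line 3 remove [dwh,iyoks] add [fdgbv,tuxjw] -> 7 lines: nmr qdnj zjyww fdgbv tuxjw srij xhoag
Final line 2: qdnj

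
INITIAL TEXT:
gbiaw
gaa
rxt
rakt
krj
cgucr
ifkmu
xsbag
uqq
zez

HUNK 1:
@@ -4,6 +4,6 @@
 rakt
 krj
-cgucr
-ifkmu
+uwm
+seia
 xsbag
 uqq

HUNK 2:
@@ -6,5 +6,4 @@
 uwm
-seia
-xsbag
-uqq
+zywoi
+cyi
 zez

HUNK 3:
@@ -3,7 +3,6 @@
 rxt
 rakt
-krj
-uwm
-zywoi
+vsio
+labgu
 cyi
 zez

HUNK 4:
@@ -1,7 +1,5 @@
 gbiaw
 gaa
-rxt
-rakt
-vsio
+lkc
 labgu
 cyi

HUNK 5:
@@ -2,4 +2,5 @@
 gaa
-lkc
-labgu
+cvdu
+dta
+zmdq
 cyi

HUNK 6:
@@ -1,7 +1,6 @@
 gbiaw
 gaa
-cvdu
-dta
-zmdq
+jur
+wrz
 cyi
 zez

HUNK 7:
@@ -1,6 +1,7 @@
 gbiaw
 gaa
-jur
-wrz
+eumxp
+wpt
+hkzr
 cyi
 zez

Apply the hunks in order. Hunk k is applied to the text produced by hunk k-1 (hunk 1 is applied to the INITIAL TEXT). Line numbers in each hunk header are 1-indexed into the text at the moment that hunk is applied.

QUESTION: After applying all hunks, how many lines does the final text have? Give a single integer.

Answer: 7

Derivation:
Hunk 1: at line 4 remove [cgucr,ifkmu] add [uwm,seia] -> 10 lines: gbiaw gaa rxt rakt krj uwm seia xsbag uqq zez
Hunk 2: at line 6 remove [seia,xsbag,uqq] add [zywoi,cyi] -> 9 lines: gbiaw gaa rxt rakt krj uwm zywoi cyi zez
Hunk 3: at line 3 remove [krj,uwm,zywoi] add [vsio,labgu] -> 8 lines: gbiaw gaa rxt rakt vsio labgu cyi zez
Hunk 4: at line 1 remove [rxt,rakt,vsio] add [lkc] -> 6 lines: gbiaw gaa lkc labgu cyi zez
Hunk 5: at line 2 remove [lkc,labgu] add [cvdu,dta,zmdq] -> 7 lines: gbiaw gaa cvdu dta zmdq cyi zez
Hunk 6: at line 1 remove [cvdu,dta,zmdq] add [jur,wrz] -> 6 lines: gbiaw gaa jur wrz cyi zez
Hunk 7: at line 1 remove [jur,wrz] add [eumxp,wpt,hkzr] -> 7 lines: gbiaw gaa eumxp wpt hkzr cyi zez
Final line count: 7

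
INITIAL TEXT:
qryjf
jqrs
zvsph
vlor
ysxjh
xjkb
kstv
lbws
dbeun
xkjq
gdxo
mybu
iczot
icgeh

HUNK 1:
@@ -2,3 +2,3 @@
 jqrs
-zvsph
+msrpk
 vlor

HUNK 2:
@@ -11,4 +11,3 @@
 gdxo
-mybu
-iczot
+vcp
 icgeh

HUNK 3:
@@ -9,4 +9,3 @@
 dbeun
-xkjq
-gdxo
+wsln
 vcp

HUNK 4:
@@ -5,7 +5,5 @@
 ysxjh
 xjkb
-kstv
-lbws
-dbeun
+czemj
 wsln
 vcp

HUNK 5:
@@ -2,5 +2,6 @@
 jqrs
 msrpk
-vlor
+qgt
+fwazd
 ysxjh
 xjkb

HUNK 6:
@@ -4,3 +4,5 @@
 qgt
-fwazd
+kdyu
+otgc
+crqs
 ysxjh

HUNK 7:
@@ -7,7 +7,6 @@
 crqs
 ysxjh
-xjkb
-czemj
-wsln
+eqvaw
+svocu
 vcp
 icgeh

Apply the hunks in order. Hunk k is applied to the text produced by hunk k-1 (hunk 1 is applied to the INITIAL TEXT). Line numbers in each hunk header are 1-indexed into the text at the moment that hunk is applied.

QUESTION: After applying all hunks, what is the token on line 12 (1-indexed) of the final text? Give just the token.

Hunk 1: at line 2 remove [zvsph] add [msrpk] -> 14 lines: qryjf jqrs msrpk vlor ysxjh xjkb kstv lbws dbeun xkjq gdxo mybu iczot icgeh
Hunk 2: at line 11 remove [mybu,iczot] add [vcp] -> 13 lines: qryjf jqrs msrpk vlor ysxjh xjkb kstv lbws dbeun xkjq gdxo vcp icgeh
Hunk 3: at line 9 remove [xkjq,gdxo] add [wsln] -> 12 lines: qryjf jqrs msrpk vlor ysxjh xjkb kstv lbws dbeun wsln vcp icgeh
Hunk 4: at line 5 remove [kstv,lbws,dbeun] add [czemj] -> 10 lines: qryjf jqrs msrpk vlor ysxjh xjkb czemj wsln vcp icgeh
Hunk 5: at line 2 remove [vlor] add [qgt,fwazd] -> 11 lines: qryjf jqrs msrpk qgt fwazd ysxjh xjkb czemj wsln vcp icgeh
Hunk 6: at line 4 remove [fwazd] add [kdyu,otgc,crqs] -> 13 lines: qryjf jqrs msrpk qgt kdyu otgc crqs ysxjh xjkb czemj wsln vcp icgeh
Hunk 7: at line 7 remove [xjkb,czemj,wsln] add [eqvaw,svocu] -> 12 lines: qryjf jqrs msrpk qgt kdyu otgc crqs ysxjh eqvaw svocu vcp icgeh
Final line 12: icgeh

Answer: icgeh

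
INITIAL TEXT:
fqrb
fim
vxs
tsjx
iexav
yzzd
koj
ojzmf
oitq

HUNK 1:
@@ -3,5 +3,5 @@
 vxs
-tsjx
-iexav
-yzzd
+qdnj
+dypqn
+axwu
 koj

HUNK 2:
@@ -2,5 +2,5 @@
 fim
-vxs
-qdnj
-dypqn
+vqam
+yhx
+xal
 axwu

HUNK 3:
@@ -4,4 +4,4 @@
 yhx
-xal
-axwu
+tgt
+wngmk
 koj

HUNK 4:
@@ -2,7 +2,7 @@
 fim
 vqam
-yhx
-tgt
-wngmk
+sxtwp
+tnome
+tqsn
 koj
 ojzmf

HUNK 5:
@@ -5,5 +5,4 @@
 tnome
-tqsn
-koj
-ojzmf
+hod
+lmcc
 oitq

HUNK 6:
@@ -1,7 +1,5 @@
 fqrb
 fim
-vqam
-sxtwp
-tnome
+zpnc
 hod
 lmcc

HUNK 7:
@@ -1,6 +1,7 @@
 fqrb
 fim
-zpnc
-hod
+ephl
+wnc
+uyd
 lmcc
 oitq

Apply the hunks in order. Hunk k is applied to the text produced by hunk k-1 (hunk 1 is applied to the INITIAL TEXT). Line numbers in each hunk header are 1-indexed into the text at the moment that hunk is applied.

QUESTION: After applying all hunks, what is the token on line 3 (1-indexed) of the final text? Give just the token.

Answer: ephl

Derivation:
Hunk 1: at line 3 remove [tsjx,iexav,yzzd] add [qdnj,dypqn,axwu] -> 9 lines: fqrb fim vxs qdnj dypqn axwu koj ojzmf oitq
Hunk 2: at line 2 remove [vxs,qdnj,dypqn] add [vqam,yhx,xal] -> 9 lines: fqrb fim vqam yhx xal axwu koj ojzmf oitq
Hunk 3: at line 4 remove [xal,axwu] add [tgt,wngmk] -> 9 lines: fqrb fim vqam yhx tgt wngmk koj ojzmf oitq
Hunk 4: at line 2 remove [yhx,tgt,wngmk] add [sxtwp,tnome,tqsn] -> 9 lines: fqrb fim vqam sxtwp tnome tqsn koj ojzmf oitq
Hunk 5: at line 5 remove [tqsn,koj,ojzmf] add [hod,lmcc] -> 8 lines: fqrb fim vqam sxtwp tnome hod lmcc oitq
Hunk 6: at line 1 remove [vqam,sxtwp,tnome] add [zpnc] -> 6 lines: fqrb fim zpnc hod lmcc oitq
Hunk 7: at line 1 remove [zpnc,hod] add [ephl,wnc,uyd] -> 7 lines: fqrb fim ephl wnc uyd lmcc oitq
Final line 3: ephl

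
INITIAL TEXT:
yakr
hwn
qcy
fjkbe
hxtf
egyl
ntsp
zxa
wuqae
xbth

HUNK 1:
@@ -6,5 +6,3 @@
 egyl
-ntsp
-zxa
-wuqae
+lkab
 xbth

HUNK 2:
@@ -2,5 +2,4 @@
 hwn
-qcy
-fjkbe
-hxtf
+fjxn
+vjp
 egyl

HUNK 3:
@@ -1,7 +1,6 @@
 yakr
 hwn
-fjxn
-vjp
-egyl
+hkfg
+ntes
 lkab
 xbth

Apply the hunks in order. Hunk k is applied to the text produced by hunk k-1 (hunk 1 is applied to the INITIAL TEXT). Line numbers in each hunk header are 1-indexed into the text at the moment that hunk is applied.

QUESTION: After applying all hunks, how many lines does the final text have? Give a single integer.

Answer: 6

Derivation:
Hunk 1: at line 6 remove [ntsp,zxa,wuqae] add [lkab] -> 8 lines: yakr hwn qcy fjkbe hxtf egyl lkab xbth
Hunk 2: at line 2 remove [qcy,fjkbe,hxtf] add [fjxn,vjp] -> 7 lines: yakr hwn fjxn vjp egyl lkab xbth
Hunk 3: at line 1 remove [fjxn,vjp,egyl] add [hkfg,ntes] -> 6 lines: yakr hwn hkfg ntes lkab xbth
Final line count: 6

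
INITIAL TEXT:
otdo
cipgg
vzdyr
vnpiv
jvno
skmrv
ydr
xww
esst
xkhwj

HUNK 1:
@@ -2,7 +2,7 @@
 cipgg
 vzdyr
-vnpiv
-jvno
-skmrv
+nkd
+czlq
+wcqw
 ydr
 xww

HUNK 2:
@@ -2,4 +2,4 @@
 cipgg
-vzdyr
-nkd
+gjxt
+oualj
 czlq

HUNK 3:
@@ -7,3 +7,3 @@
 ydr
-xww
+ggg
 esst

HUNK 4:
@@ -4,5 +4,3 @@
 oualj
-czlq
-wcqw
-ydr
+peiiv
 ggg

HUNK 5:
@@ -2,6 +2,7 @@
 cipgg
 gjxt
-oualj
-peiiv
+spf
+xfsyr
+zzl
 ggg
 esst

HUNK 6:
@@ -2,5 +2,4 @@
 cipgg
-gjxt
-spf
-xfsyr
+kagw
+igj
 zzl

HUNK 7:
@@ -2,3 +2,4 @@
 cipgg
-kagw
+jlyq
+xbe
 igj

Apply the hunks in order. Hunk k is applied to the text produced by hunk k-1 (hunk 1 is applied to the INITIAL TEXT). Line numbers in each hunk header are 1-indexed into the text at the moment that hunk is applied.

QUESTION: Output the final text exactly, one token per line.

Hunk 1: at line 2 remove [vnpiv,jvno,skmrv] add [nkd,czlq,wcqw] -> 10 lines: otdo cipgg vzdyr nkd czlq wcqw ydr xww esst xkhwj
Hunk 2: at line 2 remove [vzdyr,nkd] add [gjxt,oualj] -> 10 lines: otdo cipgg gjxt oualj czlq wcqw ydr xww esst xkhwj
Hunk 3: at line 7 remove [xww] add [ggg] -> 10 lines: otdo cipgg gjxt oualj czlq wcqw ydr ggg esst xkhwj
Hunk 4: at line 4 remove [czlq,wcqw,ydr] add [peiiv] -> 8 lines: otdo cipgg gjxt oualj peiiv ggg esst xkhwj
Hunk 5: at line 2 remove [oualj,peiiv] add [spf,xfsyr,zzl] -> 9 lines: otdo cipgg gjxt spf xfsyr zzl ggg esst xkhwj
Hunk 6: at line 2 remove [gjxt,spf,xfsyr] add [kagw,igj] -> 8 lines: otdo cipgg kagw igj zzl ggg esst xkhwj
Hunk 7: at line 2 remove [kagw] add [jlyq,xbe] -> 9 lines: otdo cipgg jlyq xbe igj zzl ggg esst xkhwj

Answer: otdo
cipgg
jlyq
xbe
igj
zzl
ggg
esst
xkhwj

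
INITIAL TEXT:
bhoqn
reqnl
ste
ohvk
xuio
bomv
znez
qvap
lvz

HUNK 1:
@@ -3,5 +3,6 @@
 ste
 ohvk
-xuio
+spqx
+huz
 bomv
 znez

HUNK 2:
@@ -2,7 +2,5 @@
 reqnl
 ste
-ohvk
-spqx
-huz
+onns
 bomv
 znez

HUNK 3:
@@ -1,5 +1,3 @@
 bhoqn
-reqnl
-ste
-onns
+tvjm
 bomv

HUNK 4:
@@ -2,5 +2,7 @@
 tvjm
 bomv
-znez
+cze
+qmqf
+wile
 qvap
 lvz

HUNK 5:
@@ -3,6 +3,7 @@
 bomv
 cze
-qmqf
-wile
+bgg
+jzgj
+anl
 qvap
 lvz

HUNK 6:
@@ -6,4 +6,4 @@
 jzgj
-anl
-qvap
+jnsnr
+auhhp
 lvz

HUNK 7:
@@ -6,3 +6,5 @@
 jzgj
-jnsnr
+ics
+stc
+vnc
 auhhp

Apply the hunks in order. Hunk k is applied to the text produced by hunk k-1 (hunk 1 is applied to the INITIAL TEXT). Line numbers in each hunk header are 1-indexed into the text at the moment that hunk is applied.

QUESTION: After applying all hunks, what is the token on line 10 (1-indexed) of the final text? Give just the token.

Answer: auhhp

Derivation:
Hunk 1: at line 3 remove [xuio] add [spqx,huz] -> 10 lines: bhoqn reqnl ste ohvk spqx huz bomv znez qvap lvz
Hunk 2: at line 2 remove [ohvk,spqx,huz] add [onns] -> 8 lines: bhoqn reqnl ste onns bomv znez qvap lvz
Hunk 3: at line 1 remove [reqnl,ste,onns] add [tvjm] -> 6 lines: bhoqn tvjm bomv znez qvap lvz
Hunk 4: at line 2 remove [znez] add [cze,qmqf,wile] -> 8 lines: bhoqn tvjm bomv cze qmqf wile qvap lvz
Hunk 5: at line 3 remove [qmqf,wile] add [bgg,jzgj,anl] -> 9 lines: bhoqn tvjm bomv cze bgg jzgj anl qvap lvz
Hunk 6: at line 6 remove [anl,qvap] add [jnsnr,auhhp] -> 9 lines: bhoqn tvjm bomv cze bgg jzgj jnsnr auhhp lvz
Hunk 7: at line 6 remove [jnsnr] add [ics,stc,vnc] -> 11 lines: bhoqn tvjm bomv cze bgg jzgj ics stc vnc auhhp lvz
Final line 10: auhhp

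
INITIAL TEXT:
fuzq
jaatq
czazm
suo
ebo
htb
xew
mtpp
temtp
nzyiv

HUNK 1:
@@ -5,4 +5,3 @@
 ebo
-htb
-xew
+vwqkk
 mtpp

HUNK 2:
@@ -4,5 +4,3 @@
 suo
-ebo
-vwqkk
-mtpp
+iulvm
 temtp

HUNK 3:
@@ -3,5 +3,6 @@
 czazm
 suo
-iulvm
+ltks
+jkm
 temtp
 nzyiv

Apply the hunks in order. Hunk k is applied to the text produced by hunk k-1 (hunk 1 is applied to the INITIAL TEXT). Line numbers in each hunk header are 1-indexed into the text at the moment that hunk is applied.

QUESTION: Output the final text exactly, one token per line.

Answer: fuzq
jaatq
czazm
suo
ltks
jkm
temtp
nzyiv

Derivation:
Hunk 1: at line 5 remove [htb,xew] add [vwqkk] -> 9 lines: fuzq jaatq czazm suo ebo vwqkk mtpp temtp nzyiv
Hunk 2: at line 4 remove [ebo,vwqkk,mtpp] add [iulvm] -> 7 lines: fuzq jaatq czazm suo iulvm temtp nzyiv
Hunk 3: at line 3 remove [iulvm] add [ltks,jkm] -> 8 lines: fuzq jaatq czazm suo ltks jkm temtp nzyiv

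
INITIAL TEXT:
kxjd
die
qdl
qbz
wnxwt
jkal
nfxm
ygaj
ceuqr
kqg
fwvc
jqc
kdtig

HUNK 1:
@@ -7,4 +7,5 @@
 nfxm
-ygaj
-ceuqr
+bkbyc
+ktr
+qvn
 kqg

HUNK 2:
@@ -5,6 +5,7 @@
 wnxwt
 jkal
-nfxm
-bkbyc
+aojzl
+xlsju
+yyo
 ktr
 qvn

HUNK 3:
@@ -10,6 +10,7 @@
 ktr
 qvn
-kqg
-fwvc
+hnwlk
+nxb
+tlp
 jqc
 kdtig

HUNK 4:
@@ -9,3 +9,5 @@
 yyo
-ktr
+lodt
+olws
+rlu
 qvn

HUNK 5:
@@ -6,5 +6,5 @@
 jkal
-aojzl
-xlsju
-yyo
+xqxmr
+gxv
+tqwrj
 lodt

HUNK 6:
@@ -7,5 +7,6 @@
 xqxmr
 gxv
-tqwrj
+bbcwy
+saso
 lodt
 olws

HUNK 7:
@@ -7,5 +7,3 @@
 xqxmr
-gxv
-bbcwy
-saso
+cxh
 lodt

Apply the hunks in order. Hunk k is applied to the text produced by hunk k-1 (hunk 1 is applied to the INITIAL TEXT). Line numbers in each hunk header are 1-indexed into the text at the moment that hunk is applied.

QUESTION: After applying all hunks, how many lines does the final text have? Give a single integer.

Answer: 17

Derivation:
Hunk 1: at line 7 remove [ygaj,ceuqr] add [bkbyc,ktr,qvn] -> 14 lines: kxjd die qdl qbz wnxwt jkal nfxm bkbyc ktr qvn kqg fwvc jqc kdtig
Hunk 2: at line 5 remove [nfxm,bkbyc] add [aojzl,xlsju,yyo] -> 15 lines: kxjd die qdl qbz wnxwt jkal aojzl xlsju yyo ktr qvn kqg fwvc jqc kdtig
Hunk 3: at line 10 remove [kqg,fwvc] add [hnwlk,nxb,tlp] -> 16 lines: kxjd die qdl qbz wnxwt jkal aojzl xlsju yyo ktr qvn hnwlk nxb tlp jqc kdtig
Hunk 4: at line 9 remove [ktr] add [lodt,olws,rlu] -> 18 lines: kxjd die qdl qbz wnxwt jkal aojzl xlsju yyo lodt olws rlu qvn hnwlk nxb tlp jqc kdtig
Hunk 5: at line 6 remove [aojzl,xlsju,yyo] add [xqxmr,gxv,tqwrj] -> 18 lines: kxjd die qdl qbz wnxwt jkal xqxmr gxv tqwrj lodt olws rlu qvn hnwlk nxb tlp jqc kdtig
Hunk 6: at line 7 remove [tqwrj] add [bbcwy,saso] -> 19 lines: kxjd die qdl qbz wnxwt jkal xqxmr gxv bbcwy saso lodt olws rlu qvn hnwlk nxb tlp jqc kdtig
Hunk 7: at line 7 remove [gxv,bbcwy,saso] add [cxh] -> 17 lines: kxjd die qdl qbz wnxwt jkal xqxmr cxh lodt olws rlu qvn hnwlk nxb tlp jqc kdtig
Final line count: 17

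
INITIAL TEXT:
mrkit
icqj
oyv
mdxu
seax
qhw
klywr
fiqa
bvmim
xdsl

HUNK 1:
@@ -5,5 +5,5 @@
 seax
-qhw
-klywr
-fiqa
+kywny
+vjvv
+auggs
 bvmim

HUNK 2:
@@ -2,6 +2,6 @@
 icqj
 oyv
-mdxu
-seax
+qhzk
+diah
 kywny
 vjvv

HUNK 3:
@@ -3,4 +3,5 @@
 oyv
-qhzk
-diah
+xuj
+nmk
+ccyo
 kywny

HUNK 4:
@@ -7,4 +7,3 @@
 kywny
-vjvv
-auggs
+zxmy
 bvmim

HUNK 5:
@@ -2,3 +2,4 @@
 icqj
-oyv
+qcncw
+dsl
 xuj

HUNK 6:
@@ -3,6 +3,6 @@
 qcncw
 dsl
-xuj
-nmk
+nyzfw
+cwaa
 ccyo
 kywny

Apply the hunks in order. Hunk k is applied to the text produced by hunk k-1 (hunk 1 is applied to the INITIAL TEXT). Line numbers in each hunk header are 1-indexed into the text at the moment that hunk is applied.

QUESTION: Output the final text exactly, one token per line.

Answer: mrkit
icqj
qcncw
dsl
nyzfw
cwaa
ccyo
kywny
zxmy
bvmim
xdsl

Derivation:
Hunk 1: at line 5 remove [qhw,klywr,fiqa] add [kywny,vjvv,auggs] -> 10 lines: mrkit icqj oyv mdxu seax kywny vjvv auggs bvmim xdsl
Hunk 2: at line 2 remove [mdxu,seax] add [qhzk,diah] -> 10 lines: mrkit icqj oyv qhzk diah kywny vjvv auggs bvmim xdsl
Hunk 3: at line 3 remove [qhzk,diah] add [xuj,nmk,ccyo] -> 11 lines: mrkit icqj oyv xuj nmk ccyo kywny vjvv auggs bvmim xdsl
Hunk 4: at line 7 remove [vjvv,auggs] add [zxmy] -> 10 lines: mrkit icqj oyv xuj nmk ccyo kywny zxmy bvmim xdsl
Hunk 5: at line 2 remove [oyv] add [qcncw,dsl] -> 11 lines: mrkit icqj qcncw dsl xuj nmk ccyo kywny zxmy bvmim xdsl
Hunk 6: at line 3 remove [xuj,nmk] add [nyzfw,cwaa] -> 11 lines: mrkit icqj qcncw dsl nyzfw cwaa ccyo kywny zxmy bvmim xdsl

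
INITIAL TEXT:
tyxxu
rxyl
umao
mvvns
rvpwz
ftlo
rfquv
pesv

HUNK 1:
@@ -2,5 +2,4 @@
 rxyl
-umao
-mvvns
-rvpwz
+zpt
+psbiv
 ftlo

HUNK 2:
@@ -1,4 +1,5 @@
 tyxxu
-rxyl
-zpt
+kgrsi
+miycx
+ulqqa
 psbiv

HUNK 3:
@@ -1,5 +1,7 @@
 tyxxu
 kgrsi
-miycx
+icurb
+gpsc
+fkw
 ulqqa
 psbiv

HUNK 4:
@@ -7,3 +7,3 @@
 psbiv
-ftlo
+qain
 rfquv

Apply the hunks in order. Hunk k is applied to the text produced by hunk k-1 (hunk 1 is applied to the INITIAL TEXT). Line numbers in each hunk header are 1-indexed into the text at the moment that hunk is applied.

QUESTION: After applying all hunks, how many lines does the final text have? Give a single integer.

Hunk 1: at line 2 remove [umao,mvvns,rvpwz] add [zpt,psbiv] -> 7 lines: tyxxu rxyl zpt psbiv ftlo rfquv pesv
Hunk 2: at line 1 remove [rxyl,zpt] add [kgrsi,miycx,ulqqa] -> 8 lines: tyxxu kgrsi miycx ulqqa psbiv ftlo rfquv pesv
Hunk 3: at line 1 remove [miycx] add [icurb,gpsc,fkw] -> 10 lines: tyxxu kgrsi icurb gpsc fkw ulqqa psbiv ftlo rfquv pesv
Hunk 4: at line 7 remove [ftlo] add [qain] -> 10 lines: tyxxu kgrsi icurb gpsc fkw ulqqa psbiv qain rfquv pesv
Final line count: 10

Answer: 10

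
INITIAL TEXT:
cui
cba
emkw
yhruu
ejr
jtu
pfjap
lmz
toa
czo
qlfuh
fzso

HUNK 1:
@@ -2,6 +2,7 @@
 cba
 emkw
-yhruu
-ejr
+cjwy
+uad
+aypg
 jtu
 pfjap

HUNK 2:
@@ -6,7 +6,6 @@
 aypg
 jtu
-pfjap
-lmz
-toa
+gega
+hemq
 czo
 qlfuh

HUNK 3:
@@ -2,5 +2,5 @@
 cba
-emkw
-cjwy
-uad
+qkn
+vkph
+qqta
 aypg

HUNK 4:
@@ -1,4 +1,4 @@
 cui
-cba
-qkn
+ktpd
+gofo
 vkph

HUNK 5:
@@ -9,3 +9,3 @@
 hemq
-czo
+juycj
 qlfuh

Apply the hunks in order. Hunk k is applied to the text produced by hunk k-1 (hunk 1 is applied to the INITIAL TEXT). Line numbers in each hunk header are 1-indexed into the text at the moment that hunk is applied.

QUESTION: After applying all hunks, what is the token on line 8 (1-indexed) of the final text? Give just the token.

Hunk 1: at line 2 remove [yhruu,ejr] add [cjwy,uad,aypg] -> 13 lines: cui cba emkw cjwy uad aypg jtu pfjap lmz toa czo qlfuh fzso
Hunk 2: at line 6 remove [pfjap,lmz,toa] add [gega,hemq] -> 12 lines: cui cba emkw cjwy uad aypg jtu gega hemq czo qlfuh fzso
Hunk 3: at line 2 remove [emkw,cjwy,uad] add [qkn,vkph,qqta] -> 12 lines: cui cba qkn vkph qqta aypg jtu gega hemq czo qlfuh fzso
Hunk 4: at line 1 remove [cba,qkn] add [ktpd,gofo] -> 12 lines: cui ktpd gofo vkph qqta aypg jtu gega hemq czo qlfuh fzso
Hunk 5: at line 9 remove [czo] add [juycj] -> 12 lines: cui ktpd gofo vkph qqta aypg jtu gega hemq juycj qlfuh fzso
Final line 8: gega

Answer: gega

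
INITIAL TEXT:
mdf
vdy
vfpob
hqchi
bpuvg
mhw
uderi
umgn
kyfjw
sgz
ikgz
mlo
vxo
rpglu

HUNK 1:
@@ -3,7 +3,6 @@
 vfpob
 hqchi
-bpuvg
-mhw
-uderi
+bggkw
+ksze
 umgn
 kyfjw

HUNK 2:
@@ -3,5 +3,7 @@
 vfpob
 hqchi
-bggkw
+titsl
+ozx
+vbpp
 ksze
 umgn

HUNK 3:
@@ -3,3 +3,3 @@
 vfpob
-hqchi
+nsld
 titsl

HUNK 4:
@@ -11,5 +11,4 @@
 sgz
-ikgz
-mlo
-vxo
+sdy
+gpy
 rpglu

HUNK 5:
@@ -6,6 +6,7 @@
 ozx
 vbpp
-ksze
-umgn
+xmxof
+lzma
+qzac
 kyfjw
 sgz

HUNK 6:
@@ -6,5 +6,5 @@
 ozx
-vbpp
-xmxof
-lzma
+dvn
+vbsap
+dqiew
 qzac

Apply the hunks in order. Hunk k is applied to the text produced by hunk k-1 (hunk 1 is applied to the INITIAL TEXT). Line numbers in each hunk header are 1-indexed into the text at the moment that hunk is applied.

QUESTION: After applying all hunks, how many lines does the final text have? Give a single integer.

Hunk 1: at line 3 remove [bpuvg,mhw,uderi] add [bggkw,ksze] -> 13 lines: mdf vdy vfpob hqchi bggkw ksze umgn kyfjw sgz ikgz mlo vxo rpglu
Hunk 2: at line 3 remove [bggkw] add [titsl,ozx,vbpp] -> 15 lines: mdf vdy vfpob hqchi titsl ozx vbpp ksze umgn kyfjw sgz ikgz mlo vxo rpglu
Hunk 3: at line 3 remove [hqchi] add [nsld] -> 15 lines: mdf vdy vfpob nsld titsl ozx vbpp ksze umgn kyfjw sgz ikgz mlo vxo rpglu
Hunk 4: at line 11 remove [ikgz,mlo,vxo] add [sdy,gpy] -> 14 lines: mdf vdy vfpob nsld titsl ozx vbpp ksze umgn kyfjw sgz sdy gpy rpglu
Hunk 5: at line 6 remove [ksze,umgn] add [xmxof,lzma,qzac] -> 15 lines: mdf vdy vfpob nsld titsl ozx vbpp xmxof lzma qzac kyfjw sgz sdy gpy rpglu
Hunk 6: at line 6 remove [vbpp,xmxof,lzma] add [dvn,vbsap,dqiew] -> 15 lines: mdf vdy vfpob nsld titsl ozx dvn vbsap dqiew qzac kyfjw sgz sdy gpy rpglu
Final line count: 15

Answer: 15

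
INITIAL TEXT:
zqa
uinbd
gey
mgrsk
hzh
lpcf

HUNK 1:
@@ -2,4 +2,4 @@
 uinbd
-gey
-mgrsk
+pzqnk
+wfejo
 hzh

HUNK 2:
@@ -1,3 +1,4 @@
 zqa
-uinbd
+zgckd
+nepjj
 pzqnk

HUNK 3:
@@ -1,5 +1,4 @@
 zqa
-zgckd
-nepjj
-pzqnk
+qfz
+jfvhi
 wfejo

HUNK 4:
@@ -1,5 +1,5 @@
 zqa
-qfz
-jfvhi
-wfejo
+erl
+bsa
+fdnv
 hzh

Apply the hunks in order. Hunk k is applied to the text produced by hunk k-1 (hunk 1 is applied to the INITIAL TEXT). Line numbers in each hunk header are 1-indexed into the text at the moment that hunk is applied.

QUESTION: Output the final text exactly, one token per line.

Hunk 1: at line 2 remove [gey,mgrsk] add [pzqnk,wfejo] -> 6 lines: zqa uinbd pzqnk wfejo hzh lpcf
Hunk 2: at line 1 remove [uinbd] add [zgckd,nepjj] -> 7 lines: zqa zgckd nepjj pzqnk wfejo hzh lpcf
Hunk 3: at line 1 remove [zgckd,nepjj,pzqnk] add [qfz,jfvhi] -> 6 lines: zqa qfz jfvhi wfejo hzh lpcf
Hunk 4: at line 1 remove [qfz,jfvhi,wfejo] add [erl,bsa,fdnv] -> 6 lines: zqa erl bsa fdnv hzh lpcf

Answer: zqa
erl
bsa
fdnv
hzh
lpcf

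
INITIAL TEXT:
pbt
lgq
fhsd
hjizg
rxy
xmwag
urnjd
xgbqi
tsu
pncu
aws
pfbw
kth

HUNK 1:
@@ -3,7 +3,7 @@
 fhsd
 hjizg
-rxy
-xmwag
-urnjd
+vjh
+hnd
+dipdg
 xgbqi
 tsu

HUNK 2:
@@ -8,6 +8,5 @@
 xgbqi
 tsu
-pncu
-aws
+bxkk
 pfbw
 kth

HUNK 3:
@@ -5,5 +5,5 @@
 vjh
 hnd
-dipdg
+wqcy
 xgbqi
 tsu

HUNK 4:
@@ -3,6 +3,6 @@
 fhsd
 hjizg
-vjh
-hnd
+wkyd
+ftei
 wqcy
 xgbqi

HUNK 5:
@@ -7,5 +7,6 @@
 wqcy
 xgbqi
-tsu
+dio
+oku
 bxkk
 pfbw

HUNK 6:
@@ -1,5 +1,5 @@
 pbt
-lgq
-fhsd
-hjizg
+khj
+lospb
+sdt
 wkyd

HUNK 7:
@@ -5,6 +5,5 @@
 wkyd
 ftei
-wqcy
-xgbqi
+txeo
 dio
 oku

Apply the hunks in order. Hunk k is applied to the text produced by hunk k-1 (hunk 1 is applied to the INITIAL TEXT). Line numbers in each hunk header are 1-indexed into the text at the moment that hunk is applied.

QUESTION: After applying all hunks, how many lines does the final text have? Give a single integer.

Hunk 1: at line 3 remove [rxy,xmwag,urnjd] add [vjh,hnd,dipdg] -> 13 lines: pbt lgq fhsd hjizg vjh hnd dipdg xgbqi tsu pncu aws pfbw kth
Hunk 2: at line 8 remove [pncu,aws] add [bxkk] -> 12 lines: pbt lgq fhsd hjizg vjh hnd dipdg xgbqi tsu bxkk pfbw kth
Hunk 3: at line 5 remove [dipdg] add [wqcy] -> 12 lines: pbt lgq fhsd hjizg vjh hnd wqcy xgbqi tsu bxkk pfbw kth
Hunk 4: at line 3 remove [vjh,hnd] add [wkyd,ftei] -> 12 lines: pbt lgq fhsd hjizg wkyd ftei wqcy xgbqi tsu bxkk pfbw kth
Hunk 5: at line 7 remove [tsu] add [dio,oku] -> 13 lines: pbt lgq fhsd hjizg wkyd ftei wqcy xgbqi dio oku bxkk pfbw kth
Hunk 6: at line 1 remove [lgq,fhsd,hjizg] add [khj,lospb,sdt] -> 13 lines: pbt khj lospb sdt wkyd ftei wqcy xgbqi dio oku bxkk pfbw kth
Hunk 7: at line 5 remove [wqcy,xgbqi] add [txeo] -> 12 lines: pbt khj lospb sdt wkyd ftei txeo dio oku bxkk pfbw kth
Final line count: 12

Answer: 12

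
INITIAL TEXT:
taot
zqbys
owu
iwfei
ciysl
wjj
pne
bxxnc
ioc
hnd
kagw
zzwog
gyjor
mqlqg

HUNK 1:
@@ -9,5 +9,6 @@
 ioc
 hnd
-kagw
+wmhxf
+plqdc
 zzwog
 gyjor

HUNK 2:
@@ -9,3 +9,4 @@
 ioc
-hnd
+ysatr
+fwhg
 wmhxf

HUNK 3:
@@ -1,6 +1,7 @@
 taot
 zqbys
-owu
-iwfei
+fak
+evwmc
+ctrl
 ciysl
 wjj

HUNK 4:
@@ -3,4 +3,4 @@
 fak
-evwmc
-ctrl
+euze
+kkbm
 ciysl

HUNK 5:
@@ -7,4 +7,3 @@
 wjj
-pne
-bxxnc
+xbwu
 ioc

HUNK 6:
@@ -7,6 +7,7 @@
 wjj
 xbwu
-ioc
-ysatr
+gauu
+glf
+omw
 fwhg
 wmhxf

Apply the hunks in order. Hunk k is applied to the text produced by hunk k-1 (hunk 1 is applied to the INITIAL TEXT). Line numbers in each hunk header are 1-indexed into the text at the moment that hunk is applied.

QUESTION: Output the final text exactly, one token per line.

Answer: taot
zqbys
fak
euze
kkbm
ciysl
wjj
xbwu
gauu
glf
omw
fwhg
wmhxf
plqdc
zzwog
gyjor
mqlqg

Derivation:
Hunk 1: at line 9 remove [kagw] add [wmhxf,plqdc] -> 15 lines: taot zqbys owu iwfei ciysl wjj pne bxxnc ioc hnd wmhxf plqdc zzwog gyjor mqlqg
Hunk 2: at line 9 remove [hnd] add [ysatr,fwhg] -> 16 lines: taot zqbys owu iwfei ciysl wjj pne bxxnc ioc ysatr fwhg wmhxf plqdc zzwog gyjor mqlqg
Hunk 3: at line 1 remove [owu,iwfei] add [fak,evwmc,ctrl] -> 17 lines: taot zqbys fak evwmc ctrl ciysl wjj pne bxxnc ioc ysatr fwhg wmhxf plqdc zzwog gyjor mqlqg
Hunk 4: at line 3 remove [evwmc,ctrl] add [euze,kkbm] -> 17 lines: taot zqbys fak euze kkbm ciysl wjj pne bxxnc ioc ysatr fwhg wmhxf plqdc zzwog gyjor mqlqg
Hunk 5: at line 7 remove [pne,bxxnc] add [xbwu] -> 16 lines: taot zqbys fak euze kkbm ciysl wjj xbwu ioc ysatr fwhg wmhxf plqdc zzwog gyjor mqlqg
Hunk 6: at line 7 remove [ioc,ysatr] add [gauu,glf,omw] -> 17 lines: taot zqbys fak euze kkbm ciysl wjj xbwu gauu glf omw fwhg wmhxf plqdc zzwog gyjor mqlqg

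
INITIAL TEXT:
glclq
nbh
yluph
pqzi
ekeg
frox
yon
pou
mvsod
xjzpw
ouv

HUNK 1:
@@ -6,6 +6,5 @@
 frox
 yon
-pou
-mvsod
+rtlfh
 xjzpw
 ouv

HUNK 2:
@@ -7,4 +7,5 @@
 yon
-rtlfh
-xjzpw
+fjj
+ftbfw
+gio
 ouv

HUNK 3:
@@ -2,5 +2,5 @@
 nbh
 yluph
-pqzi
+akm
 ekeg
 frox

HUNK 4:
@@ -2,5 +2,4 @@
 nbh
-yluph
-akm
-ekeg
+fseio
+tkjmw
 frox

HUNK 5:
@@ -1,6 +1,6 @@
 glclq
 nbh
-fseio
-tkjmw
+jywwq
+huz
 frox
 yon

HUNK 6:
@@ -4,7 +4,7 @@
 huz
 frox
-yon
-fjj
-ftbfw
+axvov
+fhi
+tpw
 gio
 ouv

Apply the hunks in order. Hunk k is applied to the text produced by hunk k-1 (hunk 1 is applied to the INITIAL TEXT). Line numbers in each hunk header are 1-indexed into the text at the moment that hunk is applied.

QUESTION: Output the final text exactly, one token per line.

Hunk 1: at line 6 remove [pou,mvsod] add [rtlfh] -> 10 lines: glclq nbh yluph pqzi ekeg frox yon rtlfh xjzpw ouv
Hunk 2: at line 7 remove [rtlfh,xjzpw] add [fjj,ftbfw,gio] -> 11 lines: glclq nbh yluph pqzi ekeg frox yon fjj ftbfw gio ouv
Hunk 3: at line 2 remove [pqzi] add [akm] -> 11 lines: glclq nbh yluph akm ekeg frox yon fjj ftbfw gio ouv
Hunk 4: at line 2 remove [yluph,akm,ekeg] add [fseio,tkjmw] -> 10 lines: glclq nbh fseio tkjmw frox yon fjj ftbfw gio ouv
Hunk 5: at line 1 remove [fseio,tkjmw] add [jywwq,huz] -> 10 lines: glclq nbh jywwq huz frox yon fjj ftbfw gio ouv
Hunk 6: at line 4 remove [yon,fjj,ftbfw] add [axvov,fhi,tpw] -> 10 lines: glclq nbh jywwq huz frox axvov fhi tpw gio ouv

Answer: glclq
nbh
jywwq
huz
frox
axvov
fhi
tpw
gio
ouv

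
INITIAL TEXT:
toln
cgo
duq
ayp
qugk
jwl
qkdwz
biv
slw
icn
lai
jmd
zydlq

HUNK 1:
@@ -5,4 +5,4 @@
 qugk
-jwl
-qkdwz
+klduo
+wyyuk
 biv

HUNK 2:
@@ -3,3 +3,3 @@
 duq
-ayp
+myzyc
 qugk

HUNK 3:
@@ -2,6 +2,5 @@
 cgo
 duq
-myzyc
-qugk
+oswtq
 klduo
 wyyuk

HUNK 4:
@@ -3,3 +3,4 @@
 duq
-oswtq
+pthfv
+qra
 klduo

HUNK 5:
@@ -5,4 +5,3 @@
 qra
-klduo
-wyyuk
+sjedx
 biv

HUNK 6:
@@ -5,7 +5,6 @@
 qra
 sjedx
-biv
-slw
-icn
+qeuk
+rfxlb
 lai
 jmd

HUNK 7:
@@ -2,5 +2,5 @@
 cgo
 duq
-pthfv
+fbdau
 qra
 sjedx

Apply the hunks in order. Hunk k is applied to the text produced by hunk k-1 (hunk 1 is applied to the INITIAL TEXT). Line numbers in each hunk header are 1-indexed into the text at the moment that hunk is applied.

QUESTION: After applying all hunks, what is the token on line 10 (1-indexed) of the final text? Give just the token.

Answer: jmd

Derivation:
Hunk 1: at line 5 remove [jwl,qkdwz] add [klduo,wyyuk] -> 13 lines: toln cgo duq ayp qugk klduo wyyuk biv slw icn lai jmd zydlq
Hunk 2: at line 3 remove [ayp] add [myzyc] -> 13 lines: toln cgo duq myzyc qugk klduo wyyuk biv slw icn lai jmd zydlq
Hunk 3: at line 2 remove [myzyc,qugk] add [oswtq] -> 12 lines: toln cgo duq oswtq klduo wyyuk biv slw icn lai jmd zydlq
Hunk 4: at line 3 remove [oswtq] add [pthfv,qra] -> 13 lines: toln cgo duq pthfv qra klduo wyyuk biv slw icn lai jmd zydlq
Hunk 5: at line 5 remove [klduo,wyyuk] add [sjedx] -> 12 lines: toln cgo duq pthfv qra sjedx biv slw icn lai jmd zydlq
Hunk 6: at line 5 remove [biv,slw,icn] add [qeuk,rfxlb] -> 11 lines: toln cgo duq pthfv qra sjedx qeuk rfxlb lai jmd zydlq
Hunk 7: at line 2 remove [pthfv] add [fbdau] -> 11 lines: toln cgo duq fbdau qra sjedx qeuk rfxlb lai jmd zydlq
Final line 10: jmd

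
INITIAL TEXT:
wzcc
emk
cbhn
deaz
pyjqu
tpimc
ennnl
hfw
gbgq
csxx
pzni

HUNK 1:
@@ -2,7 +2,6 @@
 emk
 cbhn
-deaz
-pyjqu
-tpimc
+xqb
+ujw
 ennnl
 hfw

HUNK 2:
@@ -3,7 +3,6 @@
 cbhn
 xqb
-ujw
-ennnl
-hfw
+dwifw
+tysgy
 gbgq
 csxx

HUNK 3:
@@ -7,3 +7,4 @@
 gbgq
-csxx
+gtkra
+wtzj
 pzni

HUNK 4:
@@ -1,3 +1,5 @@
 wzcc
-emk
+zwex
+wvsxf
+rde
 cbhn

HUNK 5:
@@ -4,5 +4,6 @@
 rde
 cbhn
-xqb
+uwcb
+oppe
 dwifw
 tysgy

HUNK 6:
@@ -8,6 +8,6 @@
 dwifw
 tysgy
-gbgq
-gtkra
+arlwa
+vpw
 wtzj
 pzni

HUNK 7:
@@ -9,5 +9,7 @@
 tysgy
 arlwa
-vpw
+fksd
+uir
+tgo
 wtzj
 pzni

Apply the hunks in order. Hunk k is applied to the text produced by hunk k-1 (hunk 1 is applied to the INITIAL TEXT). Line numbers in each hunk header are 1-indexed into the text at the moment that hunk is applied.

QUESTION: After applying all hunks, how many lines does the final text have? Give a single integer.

Answer: 15

Derivation:
Hunk 1: at line 2 remove [deaz,pyjqu,tpimc] add [xqb,ujw] -> 10 lines: wzcc emk cbhn xqb ujw ennnl hfw gbgq csxx pzni
Hunk 2: at line 3 remove [ujw,ennnl,hfw] add [dwifw,tysgy] -> 9 lines: wzcc emk cbhn xqb dwifw tysgy gbgq csxx pzni
Hunk 3: at line 7 remove [csxx] add [gtkra,wtzj] -> 10 lines: wzcc emk cbhn xqb dwifw tysgy gbgq gtkra wtzj pzni
Hunk 4: at line 1 remove [emk] add [zwex,wvsxf,rde] -> 12 lines: wzcc zwex wvsxf rde cbhn xqb dwifw tysgy gbgq gtkra wtzj pzni
Hunk 5: at line 4 remove [xqb] add [uwcb,oppe] -> 13 lines: wzcc zwex wvsxf rde cbhn uwcb oppe dwifw tysgy gbgq gtkra wtzj pzni
Hunk 6: at line 8 remove [gbgq,gtkra] add [arlwa,vpw] -> 13 lines: wzcc zwex wvsxf rde cbhn uwcb oppe dwifw tysgy arlwa vpw wtzj pzni
Hunk 7: at line 9 remove [vpw] add [fksd,uir,tgo] -> 15 lines: wzcc zwex wvsxf rde cbhn uwcb oppe dwifw tysgy arlwa fksd uir tgo wtzj pzni
Final line count: 15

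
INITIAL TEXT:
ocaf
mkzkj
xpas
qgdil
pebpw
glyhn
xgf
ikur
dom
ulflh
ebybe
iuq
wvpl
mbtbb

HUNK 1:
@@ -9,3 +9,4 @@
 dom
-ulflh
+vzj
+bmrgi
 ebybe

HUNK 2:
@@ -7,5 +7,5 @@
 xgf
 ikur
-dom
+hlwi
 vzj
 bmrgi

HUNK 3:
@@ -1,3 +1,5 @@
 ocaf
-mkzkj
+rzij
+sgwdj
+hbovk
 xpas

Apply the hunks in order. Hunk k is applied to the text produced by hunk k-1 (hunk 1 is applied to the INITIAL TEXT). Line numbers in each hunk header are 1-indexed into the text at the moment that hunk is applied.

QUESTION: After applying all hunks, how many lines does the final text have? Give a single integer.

Answer: 17

Derivation:
Hunk 1: at line 9 remove [ulflh] add [vzj,bmrgi] -> 15 lines: ocaf mkzkj xpas qgdil pebpw glyhn xgf ikur dom vzj bmrgi ebybe iuq wvpl mbtbb
Hunk 2: at line 7 remove [dom] add [hlwi] -> 15 lines: ocaf mkzkj xpas qgdil pebpw glyhn xgf ikur hlwi vzj bmrgi ebybe iuq wvpl mbtbb
Hunk 3: at line 1 remove [mkzkj] add [rzij,sgwdj,hbovk] -> 17 lines: ocaf rzij sgwdj hbovk xpas qgdil pebpw glyhn xgf ikur hlwi vzj bmrgi ebybe iuq wvpl mbtbb
Final line count: 17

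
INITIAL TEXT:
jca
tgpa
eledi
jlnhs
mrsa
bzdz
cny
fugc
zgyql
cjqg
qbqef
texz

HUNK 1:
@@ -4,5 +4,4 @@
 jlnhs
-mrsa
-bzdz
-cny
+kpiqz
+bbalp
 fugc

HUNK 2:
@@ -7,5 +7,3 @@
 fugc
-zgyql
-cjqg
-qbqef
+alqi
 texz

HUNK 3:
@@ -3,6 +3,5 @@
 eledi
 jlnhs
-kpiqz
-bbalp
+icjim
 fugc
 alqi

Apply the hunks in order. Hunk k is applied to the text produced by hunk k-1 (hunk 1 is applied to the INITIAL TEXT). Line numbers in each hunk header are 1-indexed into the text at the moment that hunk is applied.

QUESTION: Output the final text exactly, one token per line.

Answer: jca
tgpa
eledi
jlnhs
icjim
fugc
alqi
texz

Derivation:
Hunk 1: at line 4 remove [mrsa,bzdz,cny] add [kpiqz,bbalp] -> 11 lines: jca tgpa eledi jlnhs kpiqz bbalp fugc zgyql cjqg qbqef texz
Hunk 2: at line 7 remove [zgyql,cjqg,qbqef] add [alqi] -> 9 lines: jca tgpa eledi jlnhs kpiqz bbalp fugc alqi texz
Hunk 3: at line 3 remove [kpiqz,bbalp] add [icjim] -> 8 lines: jca tgpa eledi jlnhs icjim fugc alqi texz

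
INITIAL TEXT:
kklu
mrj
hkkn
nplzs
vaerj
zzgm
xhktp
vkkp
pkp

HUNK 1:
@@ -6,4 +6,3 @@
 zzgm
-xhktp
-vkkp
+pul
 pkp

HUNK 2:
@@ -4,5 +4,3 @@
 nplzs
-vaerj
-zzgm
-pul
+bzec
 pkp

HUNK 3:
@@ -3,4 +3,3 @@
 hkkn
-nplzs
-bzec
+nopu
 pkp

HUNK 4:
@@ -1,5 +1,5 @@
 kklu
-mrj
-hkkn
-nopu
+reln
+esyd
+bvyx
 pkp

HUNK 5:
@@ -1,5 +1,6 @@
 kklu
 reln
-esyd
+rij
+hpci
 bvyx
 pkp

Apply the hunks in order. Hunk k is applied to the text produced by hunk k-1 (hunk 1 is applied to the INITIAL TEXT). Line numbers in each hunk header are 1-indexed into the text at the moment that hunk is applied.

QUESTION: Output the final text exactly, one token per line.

Hunk 1: at line 6 remove [xhktp,vkkp] add [pul] -> 8 lines: kklu mrj hkkn nplzs vaerj zzgm pul pkp
Hunk 2: at line 4 remove [vaerj,zzgm,pul] add [bzec] -> 6 lines: kklu mrj hkkn nplzs bzec pkp
Hunk 3: at line 3 remove [nplzs,bzec] add [nopu] -> 5 lines: kklu mrj hkkn nopu pkp
Hunk 4: at line 1 remove [mrj,hkkn,nopu] add [reln,esyd,bvyx] -> 5 lines: kklu reln esyd bvyx pkp
Hunk 5: at line 1 remove [esyd] add [rij,hpci] -> 6 lines: kklu reln rij hpci bvyx pkp

Answer: kklu
reln
rij
hpci
bvyx
pkp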